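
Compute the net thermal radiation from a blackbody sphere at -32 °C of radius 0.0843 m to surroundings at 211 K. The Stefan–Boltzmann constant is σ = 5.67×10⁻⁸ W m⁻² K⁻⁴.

A = 4πr² = 4π × (0.0843)² = 0.0893 m².
Convert: -32 °C = 241 K.
Q = σA(T⁴ − T_s⁴). T⁴ − T_s⁴ = (241)⁴ − (211)⁴ = 3.37×10^9 − 1.98×10^9 = 1.39×10^9 K⁴.
Q = 5.67×10⁻⁸ × 0.0893 × 1.39×10^9 = 7.04 W.

Q ≈ 7.04 W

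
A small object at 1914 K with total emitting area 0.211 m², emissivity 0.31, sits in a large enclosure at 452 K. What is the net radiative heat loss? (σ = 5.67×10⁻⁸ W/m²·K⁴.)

Q ≈ 49600 W

Q = εσA(T⁴ − T_s⁴). T⁴ − T_s⁴ = (1914)⁴ − (452)⁴ = 1.34×10^13 − 4.17×10^10 = 1.34×10^13 K⁴.
Q = 0.31 × 5.67×10⁻⁸ × 0.211 × 1.34×10^13 = 49600 W.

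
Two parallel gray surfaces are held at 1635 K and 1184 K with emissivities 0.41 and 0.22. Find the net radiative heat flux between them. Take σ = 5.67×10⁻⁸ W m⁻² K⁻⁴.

For two large parallel gray plates, q = σ(T₁⁴ − T₂⁴) / (1/ε₁ + 1/ε₂ − 1).
1/ε₁ + 1/ε₂ − 1 = 1/0.41 + 1/0.22 − 1 = 5.984.
T₁⁴ − T₂⁴ = 7.15×10^12 − 1.97×10^12 = 5.18×10^12 K⁴.
q = 5.67×10⁻⁸ × 5.18×10^12 / 5.984 = 49100 W/m².

q ≈ 49100 W/m²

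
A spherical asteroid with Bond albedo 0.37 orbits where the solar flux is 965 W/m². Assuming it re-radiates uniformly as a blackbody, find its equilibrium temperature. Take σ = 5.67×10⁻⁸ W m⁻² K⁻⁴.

Power absorbed = (1−a)S·πR²; power emitted = 4πR²σT⁴. Equating and cancelling πR²:
T = ((1−a)S / 4σ)^(1/4) = (608 / (4 × 5.67×10⁻⁸))^(1/4) = (2.68×10^9)^(1/4).
T = 228 K.

T ≈ 228 K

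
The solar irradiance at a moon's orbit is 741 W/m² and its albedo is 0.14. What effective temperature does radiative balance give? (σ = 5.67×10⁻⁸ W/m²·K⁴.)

T ≈ 230 K

Power absorbed = (1−a)S·πR²; power emitted = 4πR²σT⁴. Equating and cancelling πR²:
T = ((1−a)S / 4σ)^(1/4) = (637 / (4 × 5.67×10⁻⁸))^(1/4) = (2.81×10^9)^(1/4).
T = 230 K.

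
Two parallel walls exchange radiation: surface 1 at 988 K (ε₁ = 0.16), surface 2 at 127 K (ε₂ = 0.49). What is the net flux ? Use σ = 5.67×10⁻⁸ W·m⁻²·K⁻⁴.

For two large parallel gray plates, q = σ(T₁⁴ − T₂⁴) / (1/ε₁ + 1/ε₂ − 1).
1/ε₁ + 1/ε₂ − 1 = 1/0.16 + 1/0.49 − 1 = 7.291.
T₁⁴ − T₂⁴ = 9.53×10^11 − 2.60×10^8 = 9.53×10^11 K⁴.
q = 5.67×10⁻⁸ × 9.53×10^11 / 7.291 = 7410 W/m².

q ≈ 7410 W/m²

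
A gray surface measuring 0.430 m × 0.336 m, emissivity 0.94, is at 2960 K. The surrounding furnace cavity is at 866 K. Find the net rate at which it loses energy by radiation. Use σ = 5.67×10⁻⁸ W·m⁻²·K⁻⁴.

Q ≈ 5.87×10^5 W

A = 0.430 × 0.336 = 0.144 m².
Q = εσA(T⁴ − T_s⁴). T⁴ − T_s⁴ = (2960)⁴ − (866)⁴ = 7.68×10^13 − 5.62×10^11 = 7.62×10^13 K⁴.
Q = 0.94 × 5.67×10⁻⁸ × 0.144 × 7.62×10^13 = 5.87×10^5 W.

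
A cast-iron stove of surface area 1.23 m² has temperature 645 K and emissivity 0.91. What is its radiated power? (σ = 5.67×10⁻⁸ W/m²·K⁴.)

P = εσAT⁴ = 0.91 × 5.67×10⁻⁸ × 1.23 × (645)⁴ = 0.91 × 5.67×10⁻⁸ × 1.23 × 1.73×10^11.
P = 11000 W.

P ≈ 11000 W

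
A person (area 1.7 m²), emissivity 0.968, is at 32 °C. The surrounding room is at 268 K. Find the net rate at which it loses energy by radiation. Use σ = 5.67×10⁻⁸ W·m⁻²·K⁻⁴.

Q ≈ 326 W

Convert: 32 °C = 305 K.
Q = εσA(T⁴ − T_s⁴). T⁴ − T_s⁴ = (305)⁴ − (268)⁴ = 8.65×10^9 − 5.16×10^9 = 3.49×10^9 K⁴.
Q = 0.968 × 5.67×10⁻⁸ × 1.70 × 3.49×10^9 = 326 W.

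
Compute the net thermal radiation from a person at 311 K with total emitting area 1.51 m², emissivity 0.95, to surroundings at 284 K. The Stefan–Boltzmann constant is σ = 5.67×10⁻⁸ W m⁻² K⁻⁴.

Q ≈ 232 W

Q = εσA(T⁴ − T_s⁴). T⁴ − T_s⁴ = (311)⁴ − (284)⁴ = 9.35×10^9 − 6.51×10^9 = 2.85×10^9 K⁴.
Q = 0.95 × 5.67×10⁻⁸ × 1.51 × 2.85×10^9 = 232 W.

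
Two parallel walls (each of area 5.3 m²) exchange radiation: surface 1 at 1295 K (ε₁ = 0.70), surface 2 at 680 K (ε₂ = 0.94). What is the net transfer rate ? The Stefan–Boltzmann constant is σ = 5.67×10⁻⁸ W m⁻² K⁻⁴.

Q ≈ 5.23×10^5 W

For two large parallel gray plates, q = σ(T₁⁴ − T₂⁴) / (1/ε₁ + 1/ε₂ − 1).
1/ε₁ + 1/ε₂ − 1 = 1/0.70 + 1/0.94 − 1 = 1.492.
T₁⁴ − T₂⁴ = 2.81×10^12 − 2.14×10^11 = 2.60×10^12 K⁴.
q = 5.67×10⁻⁸ × 2.60×10^12 / 1.492 = 98700 W/m².
Q = q·A = 98700 × 5.3 = 5.23×10^5 W.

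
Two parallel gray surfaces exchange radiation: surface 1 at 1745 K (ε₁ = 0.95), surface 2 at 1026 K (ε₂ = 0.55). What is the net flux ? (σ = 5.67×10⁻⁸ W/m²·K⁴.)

For two large parallel gray plates, q = σ(T₁⁴ − T₂⁴) / (1/ε₁ + 1/ε₂ − 1).
1/ε₁ + 1/ε₂ − 1 = 1/0.95 + 1/0.55 − 1 = 1.871.
T₁⁴ − T₂⁴ = 9.27×10^12 − 1.11×10^12 = 8.16×10^12 K⁴.
q = 5.67×10⁻⁸ × 8.16×10^12 / 1.871 = 2.47×10^5 W/m².

q ≈ 2.47×10^5 W/m²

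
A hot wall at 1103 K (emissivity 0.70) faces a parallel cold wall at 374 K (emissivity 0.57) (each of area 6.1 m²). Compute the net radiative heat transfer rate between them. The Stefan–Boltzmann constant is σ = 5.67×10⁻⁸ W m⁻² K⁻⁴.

For two large parallel gray plates, q = σ(T₁⁴ − T₂⁴) / (1/ε₁ + 1/ε₂ − 1).
1/ε₁ + 1/ε₂ − 1 = 1/0.70 + 1/0.57 − 1 = 2.183.
T₁⁴ − T₂⁴ = 1.48×10^12 − 1.96×10^10 = 1.46×10^12 K⁴.
q = 5.67×10⁻⁸ × 1.46×10^12 / 2.183 = 37900 W/m².
Q = q·A = 37900 × 6.1 = 2.31×10^5 W.

Q ≈ 2.31×10^5 W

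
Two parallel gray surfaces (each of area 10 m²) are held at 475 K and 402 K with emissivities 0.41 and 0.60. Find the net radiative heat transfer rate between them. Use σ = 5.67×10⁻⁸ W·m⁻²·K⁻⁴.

For two large parallel gray plates, q = σ(T₁⁴ − T₂⁴) / (1/ε₁ + 1/ε₂ − 1).
1/ε₁ + 1/ε₂ − 1 = 1/0.41 + 1/0.60 − 1 = 3.106.
T₁⁴ − T₂⁴ = 5.09×10^10 − 2.61×10^10 = 2.48×10^10 K⁴.
q = 5.67×10⁻⁸ × 2.48×10^10 / 3.106 = 453 W/m².
Q = q·A = 453 × 10 = 4530 W.

Q ≈ 4530 W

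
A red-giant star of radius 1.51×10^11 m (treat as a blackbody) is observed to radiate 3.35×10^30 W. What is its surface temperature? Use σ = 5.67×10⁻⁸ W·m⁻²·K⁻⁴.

A = 4πr² = 4π × (1.51×10^11)² = 2.87×10^23 m².
From P = σAT⁴, T = (P / σA)^(1/4) = (3.35×10^30 / (5.67×10⁻⁸ × 2.87×10^23))^(1/4).
T = (2.06×10^14)^(1/4) = 3790 K.

T ≈ 3790 K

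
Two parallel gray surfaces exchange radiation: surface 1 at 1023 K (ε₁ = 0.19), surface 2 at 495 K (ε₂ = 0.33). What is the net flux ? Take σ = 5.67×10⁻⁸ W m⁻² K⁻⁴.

For two large parallel gray plates, q = σ(T₁⁴ − T₂⁴) / (1/ε₁ + 1/ε₂ − 1).
1/ε₁ + 1/ε₂ − 1 = 1/0.19 + 1/0.33 − 1 = 7.293.
T₁⁴ − T₂⁴ = 1.10×10^12 − 6.00×10^10 = 1.04×10^12 K⁴.
q = 5.67×10⁻⁸ × 1.04×10^12 / 7.293 = 8050 W/m².

q ≈ 8050 W/m²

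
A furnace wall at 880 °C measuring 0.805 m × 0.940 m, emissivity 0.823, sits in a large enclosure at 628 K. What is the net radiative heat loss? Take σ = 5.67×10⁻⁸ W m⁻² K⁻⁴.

A = 0.805 × 0.940 = 0.757 m².
Convert: 880 °C = 1153 K.
Q = εσA(T⁴ − T_s⁴). T⁴ − T_s⁴ = (1153)⁴ − (628)⁴ = 1.77×10^12 − 1.56×10^11 = 1.61×10^12 K⁴.
Q = 0.823 × 5.67×10⁻⁸ × 0.757 × 1.61×10^12 = 56900 W.

Q ≈ 56900 W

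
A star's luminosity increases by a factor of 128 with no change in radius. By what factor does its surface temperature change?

P ∝ T⁴ ⇒ T ∝ P^(1/4), so T scales by (128)^(1/4) = 3.36.

factor ≈ 3.36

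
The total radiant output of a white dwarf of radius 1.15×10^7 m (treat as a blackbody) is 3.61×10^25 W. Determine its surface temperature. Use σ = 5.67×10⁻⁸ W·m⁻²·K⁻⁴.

A = 4πr² = 4π × (1.15×10^7)² = 1.66×10^15 m².
From P = σAT⁴, T = (P / σA)^(1/4) = (3.61×10^25 / (5.67×10⁻⁸ × 1.66×10^15))^(1/4).
T = (3.83×10^17)^(1/4) = 24900 K.

T ≈ 24900 K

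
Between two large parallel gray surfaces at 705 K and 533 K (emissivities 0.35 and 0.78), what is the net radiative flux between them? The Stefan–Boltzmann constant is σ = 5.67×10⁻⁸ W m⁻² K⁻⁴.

For two large parallel gray plates, q = σ(T₁⁴ − T₂⁴) / (1/ε₁ + 1/ε₂ − 1).
1/ε₁ + 1/ε₂ − 1 = 1/0.35 + 1/0.78 − 1 = 3.139.
T₁⁴ − T₂⁴ = 2.47×10^11 − 8.07×10^10 = 1.66×10^11 K⁴.
q = 5.67×10⁻⁸ × 1.66×10^11 / 3.139 = 3000 W/m².

q ≈ 3000 W/m²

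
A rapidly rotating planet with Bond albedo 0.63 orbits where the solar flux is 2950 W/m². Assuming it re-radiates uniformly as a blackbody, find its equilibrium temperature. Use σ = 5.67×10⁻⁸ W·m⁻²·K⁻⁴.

T ≈ 263 K

Power absorbed = (1−a)S·πR²; power emitted = 4πR²σT⁴. Equating and cancelling πR²:
T = ((1−a)S / 4σ)^(1/4) = (1090 / (4 × 5.67×10⁻⁸))^(1/4) = (4.81×10^9)^(1/4).
T = 263 K.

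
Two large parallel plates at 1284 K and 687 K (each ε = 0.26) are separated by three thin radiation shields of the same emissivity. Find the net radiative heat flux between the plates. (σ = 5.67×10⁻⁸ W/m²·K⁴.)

Each of the 4 gaps contributes resistance (2/ε − 1) = 2/0.26 − 1 = 6.692; total = 26.77.
q = σ(T₁⁴ − T₂⁴) / 26.77 = 5.67×10⁻⁸ × 2.50×10^12 / 26.77 = 5290 W/m².

q ≈ 5290 W/m²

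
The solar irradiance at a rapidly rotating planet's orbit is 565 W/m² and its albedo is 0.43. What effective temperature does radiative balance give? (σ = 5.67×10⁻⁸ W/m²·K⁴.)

Power absorbed = (1−a)S·πR²; power emitted = 4πR²σT⁴. Equating and cancelling πR²:
T = ((1−a)S / 4σ)^(1/4) = (322 / (4 × 5.67×10⁻⁸))^(1/4) = (1.42×10^9)^(1/4).
T = 194 K.

T ≈ 194 K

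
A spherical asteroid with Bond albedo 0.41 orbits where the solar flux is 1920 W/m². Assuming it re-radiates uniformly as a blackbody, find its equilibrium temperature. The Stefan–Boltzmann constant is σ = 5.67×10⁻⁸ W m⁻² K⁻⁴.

T ≈ 266 K

Power absorbed = (1−a)S·πR²; power emitted = 4πR²σT⁴. Equating and cancelling πR²:
T = ((1−a)S / 4σ)^(1/4) = (1130 / (4 × 5.67×10⁻⁸))^(1/4) = (4.99×10^9)^(1/4).
T = 266 K.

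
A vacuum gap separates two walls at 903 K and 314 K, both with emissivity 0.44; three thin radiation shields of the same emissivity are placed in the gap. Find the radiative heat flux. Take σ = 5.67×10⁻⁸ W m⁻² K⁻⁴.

Each of the 4 gaps contributes resistance (2/ε − 1) = 2/0.44 − 1 = 3.545; total = 14.18.
q = σ(T₁⁴ − T₂⁴) / 14.18 = 5.67×10⁻⁸ × 6.55×10^11 / 14.18 = 2620 W/m².

q ≈ 2620 W/m²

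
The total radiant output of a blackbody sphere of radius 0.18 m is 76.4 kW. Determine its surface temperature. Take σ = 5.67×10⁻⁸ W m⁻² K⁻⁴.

A = 4πr² = 4π × (0.18)² = 0.407 m².
From P = σAT⁴, T = (P / σA)^(1/4) = (76400 / (5.67×10⁻⁸ × 0.407))^(1/4).
T = (3.31×10^12)^(1/4) = 1350 K.

T ≈ 1350 K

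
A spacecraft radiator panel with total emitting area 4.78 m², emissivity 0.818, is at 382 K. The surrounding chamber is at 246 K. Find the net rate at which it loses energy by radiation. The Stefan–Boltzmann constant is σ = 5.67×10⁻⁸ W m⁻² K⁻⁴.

Q ≈ 3910 W

Q = εσA(T⁴ − T_s⁴). T⁴ − T_s⁴ = (382)⁴ − (246)⁴ = 2.13×10^10 − 3.66×10^9 = 1.76×10^10 K⁴.
Q = 0.818 × 5.67×10⁻⁸ × 4.78 × 1.76×10^10 = 3910 W.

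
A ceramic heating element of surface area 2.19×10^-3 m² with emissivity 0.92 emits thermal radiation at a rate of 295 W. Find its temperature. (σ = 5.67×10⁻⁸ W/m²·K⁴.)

T ≈ 1270 K

From P = εσAT⁴, T = (P / εσA)^(1/4) = (295 / (0.92 × 5.67×10⁻⁸ × 2.19×10^-3))^(1/4).
T = (2.58×10^12)^(1/4) = 1270 K.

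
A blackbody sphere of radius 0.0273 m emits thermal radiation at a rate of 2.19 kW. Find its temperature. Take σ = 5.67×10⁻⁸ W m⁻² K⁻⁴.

A = 4πr² = 4π × (0.0273)² = 9.37×10^-3 m².
From P = σAT⁴, T = (P / σA)^(1/4) = (2190 / (5.67×10⁻⁸ × 9.37×10^-3))^(1/4).
T = (4.12×10^12)^(1/4) = 1430 K.

T ≈ 1430 K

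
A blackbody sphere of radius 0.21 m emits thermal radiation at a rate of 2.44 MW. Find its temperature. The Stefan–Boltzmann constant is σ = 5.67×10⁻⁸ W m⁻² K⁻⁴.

T ≈ 2970 K

A = 4πr² = 4π × (0.21)² = 0.554 m².
From P = σAT⁴, T = (P / σA)^(1/4) = (2.44×10^6 / (5.67×10⁻⁸ × 0.554))^(1/4).
T = (7.77×10^13)^(1/4) = 2970 K.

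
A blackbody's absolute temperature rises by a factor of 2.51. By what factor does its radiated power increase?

P ∝ T⁴, so the power scales as (2.51)⁴ = 39.7.

factor ≈ 39.7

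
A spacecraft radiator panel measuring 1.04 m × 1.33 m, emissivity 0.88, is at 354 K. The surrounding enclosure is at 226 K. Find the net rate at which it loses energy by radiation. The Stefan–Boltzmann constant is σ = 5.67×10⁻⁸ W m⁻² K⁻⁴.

A = 1.04 × 1.33 = 1.38 m².
Q = εσA(T⁴ − T_s⁴). T⁴ − T_s⁴ = (354)⁴ − (226)⁴ = 1.57×10^10 − 2.61×10^9 = 1.31×10^10 K⁴.
Q = 0.88 × 5.67×10⁻⁸ × 1.38 × 1.31×10^10 = 904 W.

Q ≈ 904 W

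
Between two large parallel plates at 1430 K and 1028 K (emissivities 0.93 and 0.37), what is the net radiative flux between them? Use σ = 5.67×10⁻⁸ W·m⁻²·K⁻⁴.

For two large parallel gray plates, q = σ(T₁⁴ − T₂⁴) / (1/ε₁ + 1/ε₂ − 1).
1/ε₁ + 1/ε₂ − 1 = 1/0.93 + 1/0.37 − 1 = 2.778.
T₁⁴ − T₂⁴ = 4.18×10^12 − 1.12×10^12 = 3.06×10^12 K⁴.
q = 5.67×10⁻⁸ × 3.06×10^12 / 2.778 = 62600 W/m².

q ≈ 62600 W/m²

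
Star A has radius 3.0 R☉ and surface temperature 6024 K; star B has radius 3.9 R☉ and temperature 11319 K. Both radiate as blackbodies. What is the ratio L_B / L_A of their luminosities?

L = 4πR²σT⁴ ∝ R²T⁴, so L_B/L_A = (3.9/3.0)² × (11319/6024)⁴ = 1.69 × 12.5 = 21.1.

L_B/L_A ≈ 21.1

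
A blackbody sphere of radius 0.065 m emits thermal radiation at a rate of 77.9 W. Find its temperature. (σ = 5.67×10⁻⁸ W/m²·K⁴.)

T ≈ 401 K

A = 4πr² = 4π × (0.065)² = 0.0531 m².
From P = σAT⁴, T = (P / σA)^(1/4) = (77.9 / (5.67×10⁻⁸ × 0.0531))^(1/4).
T = (2.59×10^10)^(1/4) = 401 K.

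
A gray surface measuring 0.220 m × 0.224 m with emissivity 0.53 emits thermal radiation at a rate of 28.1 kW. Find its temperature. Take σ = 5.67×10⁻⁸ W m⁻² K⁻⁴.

A = 0.220 × 0.224 = 0.0493 m².
From P = εσAT⁴, T = (P / εσA)^(1/4) = (28100 / (0.53 × 5.67×10⁻⁸ × 0.0493))^(1/4).
T = (1.90×10^13)^(1/4) = 2090 K.

T ≈ 2090 K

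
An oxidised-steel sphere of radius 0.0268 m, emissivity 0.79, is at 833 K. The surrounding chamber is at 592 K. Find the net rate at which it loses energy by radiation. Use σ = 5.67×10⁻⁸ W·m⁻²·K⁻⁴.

A = 4πr² = 4π × (0.0268)² = 9.03×10^-3 m².
Q = εσA(T⁴ − T_s⁴). T⁴ − T_s⁴ = (833)⁴ − (592)⁴ = 4.81×10^11 − 1.23×10^11 = 3.59×10^11 K⁴.
Q = 0.79 × 5.67×10⁻⁸ × 9.03×10^-3 × 3.59×10^11 = 145 W.

Q ≈ 145 W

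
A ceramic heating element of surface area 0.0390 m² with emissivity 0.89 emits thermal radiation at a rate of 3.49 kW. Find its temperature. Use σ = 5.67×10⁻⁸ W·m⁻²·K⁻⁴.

From P = εσAT⁴, T = (P / εσA)^(1/4) = (3490 / (0.89 × 5.67×10⁻⁸ × 0.0390))^(1/4).
T = (1.77×10^12)^(1/4) = 1150 K.

T ≈ 1150 K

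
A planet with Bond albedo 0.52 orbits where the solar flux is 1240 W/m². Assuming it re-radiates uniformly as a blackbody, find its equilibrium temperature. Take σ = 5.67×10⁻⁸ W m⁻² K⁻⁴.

Power absorbed = (1−a)S·πR²; power emitted = 4πR²σT⁴. Equating and cancelling πR²:
T = ((1−a)S / 4σ)^(1/4) = (595 / (4 × 5.67×10⁻⁸))^(1/4) = (2.62×10^9)^(1/4).
T = 226 K.

T ≈ 226 K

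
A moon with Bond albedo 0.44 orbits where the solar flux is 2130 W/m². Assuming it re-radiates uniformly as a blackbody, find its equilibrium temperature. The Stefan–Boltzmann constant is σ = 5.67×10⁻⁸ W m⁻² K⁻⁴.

T ≈ 269 K

Power absorbed = (1−a)S·πR²; power emitted = 4πR²σT⁴. Equating and cancelling πR²:
T = ((1−a)S / 4σ)^(1/4) = (1190 / (4 × 5.67×10⁻⁸))^(1/4) = (5.26×10^9)^(1/4).
T = 269 K.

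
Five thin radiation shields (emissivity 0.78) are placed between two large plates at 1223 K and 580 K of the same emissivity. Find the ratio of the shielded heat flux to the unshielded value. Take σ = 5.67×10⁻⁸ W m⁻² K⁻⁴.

With N identical shields there are N+1 = 6 gaps in series, each with the same radiative resistance, so the flux falls to 1/(N+1) of its unshielded value.

ratio ≈ 0.167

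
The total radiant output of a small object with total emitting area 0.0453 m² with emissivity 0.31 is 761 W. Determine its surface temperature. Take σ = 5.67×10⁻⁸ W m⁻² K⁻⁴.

T ≈ 989 K

From P = εσAT⁴, T = (P / εσA)^(1/4) = (761 / (0.31 × 5.67×10⁻⁸ × 0.0453))^(1/4).
T = (9.56×10^11)^(1/4) = 989 K.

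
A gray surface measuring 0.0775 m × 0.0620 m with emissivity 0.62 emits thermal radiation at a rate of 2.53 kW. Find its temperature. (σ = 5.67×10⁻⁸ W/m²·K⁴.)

A = 0.0775 × 0.0620 = 4.80×10^-3 m².
From P = εσAT⁴, T = (P / εσA)^(1/4) = (2530 / (0.62 × 5.67×10⁻⁸ × 4.80×10^-3))^(1/4).
T = (1.50×10^13)^(1/4) = 1970 K.

T ≈ 1970 K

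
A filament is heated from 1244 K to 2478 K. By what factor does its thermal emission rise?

ratio ≈ 15.7

P ∝ T⁴, so the ratio is (2478/1244)⁴ = (1.992)⁴ = 15.7.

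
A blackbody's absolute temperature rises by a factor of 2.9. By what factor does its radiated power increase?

factor ≈ 70.7

P ∝ T⁴, so the power scales as (2.9)⁴ = 70.7.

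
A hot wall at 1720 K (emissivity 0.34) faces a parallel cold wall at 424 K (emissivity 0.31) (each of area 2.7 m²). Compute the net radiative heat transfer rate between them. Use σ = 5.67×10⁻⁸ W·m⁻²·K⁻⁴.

For two large parallel gray plates, q = σ(T₁⁴ − T₂⁴) / (1/ε₁ + 1/ε₂ − 1).
1/ε₁ + 1/ε₂ − 1 = 1/0.34 + 1/0.31 − 1 = 5.167.
T₁⁴ − T₂⁴ = 8.75×10^12 − 3.23×10^10 = 8.72×10^12 K⁴.
q = 5.67×10⁻⁸ × 8.72×10^12 / 5.167 = 95700 W/m².
Q = q·A = 95700 × 2.7 = 2.58×10^5 W.

Q ≈ 2.58×10^5 W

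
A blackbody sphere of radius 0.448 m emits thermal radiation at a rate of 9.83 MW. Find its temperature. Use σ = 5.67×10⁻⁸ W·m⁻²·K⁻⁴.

A = 4πr² = 4π × (0.448)² = 2.52 m².
From P = σAT⁴, T = (P / σA)^(1/4) = (9.83×10^6 / (5.67×10⁻⁸ × 2.52))^(1/4).
T = (6.87×10^13)^(1/4) = 2880 K.

T ≈ 2880 K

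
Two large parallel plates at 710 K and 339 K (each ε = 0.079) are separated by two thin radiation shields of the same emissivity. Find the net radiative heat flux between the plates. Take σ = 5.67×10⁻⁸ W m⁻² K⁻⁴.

q ≈ 187 W/m²

Each of the 3 gaps contributes resistance (2/ε − 1) = 2/0.079 − 1 = 24.32; total = 72.95.
q = σ(T₁⁴ − T₂⁴) / 72.95 = 5.67×10⁻⁸ × 2.41×10^11 / 72.95 = 187 W/m².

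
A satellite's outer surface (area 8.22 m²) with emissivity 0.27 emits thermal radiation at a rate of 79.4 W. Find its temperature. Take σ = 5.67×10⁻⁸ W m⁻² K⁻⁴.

T ≈ 158 K

From P = εσAT⁴, T = (P / εσA)^(1/4) = (79.4 / (0.27 × 5.67×10⁻⁸ × 8.22))^(1/4).
T = (6.31×10^8)^(1/4) = 158 K.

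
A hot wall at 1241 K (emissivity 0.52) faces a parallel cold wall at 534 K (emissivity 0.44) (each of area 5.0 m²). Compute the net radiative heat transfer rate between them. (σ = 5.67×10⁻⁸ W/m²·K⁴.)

Q ≈ 2.03×10^5 W

For two large parallel gray plates, q = σ(T₁⁴ − T₂⁴) / (1/ε₁ + 1/ε₂ − 1).
1/ε₁ + 1/ε₂ − 1 = 1/0.52 + 1/0.44 − 1 = 3.196.
T₁⁴ − T₂⁴ = 2.37×10^12 − 8.13×10^10 = 2.29×10^12 K⁴.
q = 5.67×10⁻⁸ × 2.29×10^12 / 3.196 = 40600 W/m².
Q = q·A = 40600 × 5.0 = 2.03×10^5 W.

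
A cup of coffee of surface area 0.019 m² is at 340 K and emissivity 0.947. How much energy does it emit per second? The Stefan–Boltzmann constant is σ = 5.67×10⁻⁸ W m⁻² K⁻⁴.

P = εσAT⁴ = 0.947 × 5.67×10⁻⁸ × 0.0190 × (340)⁴ = 0.947 × 5.67×10⁻⁸ × 0.0190 × 1.34×10^10.
P = 13.6 W.

P ≈ 13.6 W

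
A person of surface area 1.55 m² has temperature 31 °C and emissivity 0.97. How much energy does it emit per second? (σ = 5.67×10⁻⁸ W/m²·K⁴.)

31 °C = 304 K.
Stefan–Boltzmann: P = εσAT⁴ = 0.97 × 5.67×10⁻⁸ × 1.55 × (304)⁴ = 0.97 × 5.67×10⁻⁸ × 1.55 × 8.54×10^9.
P = 728 W.

P ≈ 728 W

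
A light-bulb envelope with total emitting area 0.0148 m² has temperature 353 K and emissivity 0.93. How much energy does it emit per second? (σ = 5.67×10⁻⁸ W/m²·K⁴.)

Stefan–Boltzmann: P = εσAT⁴ = 0.93 × 5.67×10⁻⁸ × 0.0148 × (353)⁴ = 0.93 × 5.67×10⁻⁸ × 0.0148 × 1.55×10^10.
P = 12.1 W.

P ≈ 12.1 W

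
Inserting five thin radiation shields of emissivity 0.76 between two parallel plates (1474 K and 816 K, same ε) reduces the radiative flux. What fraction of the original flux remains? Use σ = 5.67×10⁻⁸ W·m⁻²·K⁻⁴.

ratio ≈ 0.167

With N identical shields there are N+1 = 6 gaps in series, each with the same radiative resistance, so the flux falls to 1/(N+1) of its unshielded value.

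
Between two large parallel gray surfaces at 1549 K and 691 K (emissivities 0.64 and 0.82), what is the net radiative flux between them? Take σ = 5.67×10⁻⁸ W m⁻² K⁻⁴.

For two large parallel gray plates, q = σ(T₁⁴ − T₂⁴) / (1/ε₁ + 1/ε₂ − 1).
1/ε₁ + 1/ε₂ − 1 = 1/0.64 + 1/0.82 − 1 = 1.782.
T₁⁴ − T₂⁴ = 5.76×10^12 − 2.28×10^11 = 5.53×10^12 K⁴.
q = 5.67×10⁻⁸ × 5.53×10^12 / 1.782 = 1.76×10^5 W/m².

q ≈ 1.76×10^5 W/m²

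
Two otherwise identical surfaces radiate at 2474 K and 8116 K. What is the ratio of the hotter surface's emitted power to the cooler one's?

ratio ≈ 116

P ∝ T⁴, so the ratio is (8116/2474)⁴ = (3.281)⁴ = 116.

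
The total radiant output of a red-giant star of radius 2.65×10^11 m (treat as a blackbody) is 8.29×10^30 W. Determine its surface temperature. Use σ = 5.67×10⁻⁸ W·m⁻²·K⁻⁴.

A = 4πr² = 4π × (2.65×10^11)² = 8.82×10^23 m².
From P = σAT⁴, T = (P / σA)^(1/4) = (8.29×10^30 / (5.67×10⁻⁸ × 8.82×10^23))^(1/4).
T = (1.66×10^14)^(1/4) = 3590 K.

T ≈ 3590 K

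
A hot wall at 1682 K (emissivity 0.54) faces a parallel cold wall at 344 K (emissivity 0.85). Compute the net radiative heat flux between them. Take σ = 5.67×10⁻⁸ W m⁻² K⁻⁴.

For two large parallel gray plates, q = σ(T₁⁴ − T₂⁴) / (1/ε₁ + 1/ε₂ − 1).
1/ε₁ + 1/ε₂ − 1 = 1/0.54 + 1/0.85 − 1 = 2.028.
T₁⁴ − T₂⁴ = 8.00×10^12 − 1.40×10^10 = 7.99×10^12 K⁴.
q = 5.67×10⁻⁸ × 7.99×10^12 / 2.028 = 2.23×10^5 W/m².

q ≈ 2.23×10^5 W/m²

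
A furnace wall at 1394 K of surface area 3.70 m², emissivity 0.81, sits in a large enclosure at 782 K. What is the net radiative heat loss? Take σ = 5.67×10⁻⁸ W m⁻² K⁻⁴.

Q = εσA(T⁴ − T_s⁴). T⁴ − T_s⁴ = (1394)⁴ − (782)⁴ = 3.78×10^12 − 3.74×10^11 = 3.40×10^12 K⁴.
Q = 0.81 × 5.67×10⁻⁸ × 3.70 × 3.40×10^12 = 5.78×10^5 W.

Q ≈ 5.78×10^5 W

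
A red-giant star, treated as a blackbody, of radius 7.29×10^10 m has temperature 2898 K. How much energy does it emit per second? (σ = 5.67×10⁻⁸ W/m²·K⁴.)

A = 4πr² = 4π × (7.29×10^10)² = 6.68×10^22 m².
P = σAT⁴ = 5.67×10⁻⁸ × 6.68×10^22 × (2898)⁴ = 5.67×10⁻⁸ × 6.68×10^22 × 7.05×10^13.
P = 2.67×10^29 W.

P ≈ 2.67×10^29 W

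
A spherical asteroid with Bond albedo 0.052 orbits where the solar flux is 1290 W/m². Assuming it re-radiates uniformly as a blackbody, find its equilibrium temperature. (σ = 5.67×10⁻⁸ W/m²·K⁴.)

Power absorbed = (1−a)S·πR²; power emitted = 4πR²σT⁴. Equating and cancelling πR²:
T = ((1−a)S / 4σ)^(1/4) = (1220 / (4 × 5.67×10⁻⁸))^(1/4) = (5.39×10^9)^(1/4).
T = 271 K.

T ≈ 271 K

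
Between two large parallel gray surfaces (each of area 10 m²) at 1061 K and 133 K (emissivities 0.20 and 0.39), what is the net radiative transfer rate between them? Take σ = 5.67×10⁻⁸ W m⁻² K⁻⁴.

For two large parallel gray plates, q = σ(T₁⁴ − T₂⁴) / (1/ε₁ + 1/ε₂ − 1).
1/ε₁ + 1/ε₂ − 1 = 1/0.20 + 1/0.39 − 1 = 6.564.
T₁⁴ − T₂⁴ = 1.27×10^12 − 3.13×10^8 = 1.27×10^12 K⁴.
q = 5.67×10⁻⁸ × 1.27×10^12 / 6.564 = 10900 W/m².
Q = q·A = 10900 × 10 = 1.09×10^5 W.

Q ≈ 1.09×10^5 W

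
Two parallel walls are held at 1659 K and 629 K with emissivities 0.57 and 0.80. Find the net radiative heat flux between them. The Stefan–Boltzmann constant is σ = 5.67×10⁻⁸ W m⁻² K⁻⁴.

q ≈ 2.10×10^5 W/m²

For two large parallel gray plates, q = σ(T₁⁴ − T₂⁴) / (1/ε₁ + 1/ε₂ − 1).
1/ε₁ + 1/ε₂ − 1 = 1/0.57 + 1/0.80 − 1 = 2.004.
T₁⁴ − T₂⁴ = 7.58×10^12 − 1.57×10^11 = 7.42×10^12 K⁴.
q = 5.67×10⁻⁸ × 7.42×10^12 / 2.004 = 2.10×10^5 W/m².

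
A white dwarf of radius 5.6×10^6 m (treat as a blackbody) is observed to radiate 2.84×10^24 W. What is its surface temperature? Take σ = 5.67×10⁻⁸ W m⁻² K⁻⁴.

A = 4πr² = 4π × (5.6×10^6)² = 3.94×10^14 m².
From P = σAT⁴, T = (P / σA)^(1/4) = (2.84×10^24 / (5.67×10⁻⁸ × 3.94×10^14))^(1/4).
T = (1.27×10^17)^(1/4) = 18900 K.

T ≈ 18900 K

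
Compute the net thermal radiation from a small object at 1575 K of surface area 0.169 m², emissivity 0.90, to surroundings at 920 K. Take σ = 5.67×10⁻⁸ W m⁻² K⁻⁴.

Q ≈ 46900 W

Q = εσA(T⁴ − T_s⁴). T⁴ − T_s⁴ = (1575)⁴ − (920)⁴ = 6.15×10^12 − 7.16×10^11 = 5.44×10^12 K⁴.
Q = 0.90 × 5.67×10⁻⁸ × 0.169 × 5.44×10^12 = 46900 W.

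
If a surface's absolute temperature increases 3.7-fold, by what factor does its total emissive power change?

factor ≈ 187

P ∝ T⁴, so the power scales as (3.7)⁴ = 187.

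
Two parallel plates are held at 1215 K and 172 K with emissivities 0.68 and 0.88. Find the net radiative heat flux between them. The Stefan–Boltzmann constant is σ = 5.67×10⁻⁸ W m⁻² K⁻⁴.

q ≈ 76900 W/m²

For two large parallel gray plates, q = σ(T₁⁴ − T₂⁴) / (1/ε₁ + 1/ε₂ − 1).
1/ε₁ + 1/ε₂ − 1 = 1/0.68 + 1/0.88 − 1 = 1.607.
T₁⁴ − T₂⁴ = 2.18×10^12 − 8.75×10^8 = 2.18×10^12 K⁴.
q = 5.67×10⁻⁸ × 2.18×10^12 / 1.607 = 76900 W/m².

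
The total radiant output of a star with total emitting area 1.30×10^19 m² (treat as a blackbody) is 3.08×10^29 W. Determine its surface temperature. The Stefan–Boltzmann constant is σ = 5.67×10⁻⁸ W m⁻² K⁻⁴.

T ≈ 25400 K

From P = σAT⁴, T = (P / σA)^(1/4) = (3.08×10^29 / (5.67×10⁻⁸ × 1.30×10^19))^(1/4).
T = (4.18×10^17)^(1/4) = 25400 K.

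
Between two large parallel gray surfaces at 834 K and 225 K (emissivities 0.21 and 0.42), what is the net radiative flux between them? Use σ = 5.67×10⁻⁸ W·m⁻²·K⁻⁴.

For two large parallel gray plates, q = σ(T₁⁴ − T₂⁴) / (1/ε₁ + 1/ε₂ − 1).
1/ε₁ + 1/ε₂ − 1 = 1/0.21 + 1/0.42 − 1 = 6.143.
T₁⁴ − T₂⁴ = 4.84×10^11 − 2.56×10^9 = 4.81×10^11 K⁴.
q = 5.67×10⁻⁸ × 4.81×10^11 / 6.143 = 4440 W/m².

q ≈ 4440 W/m²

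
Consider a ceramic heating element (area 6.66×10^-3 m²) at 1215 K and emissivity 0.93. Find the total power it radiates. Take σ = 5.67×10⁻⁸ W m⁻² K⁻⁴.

P = εσAT⁴ = 0.93 × 5.67×10⁻⁸ × 6.66×10^-3 × (1215)⁴ = 0.93 × 5.67×10⁻⁸ × 6.66×10^-3 × 2.18×10^12.
P = 765 W.

P ≈ 765 W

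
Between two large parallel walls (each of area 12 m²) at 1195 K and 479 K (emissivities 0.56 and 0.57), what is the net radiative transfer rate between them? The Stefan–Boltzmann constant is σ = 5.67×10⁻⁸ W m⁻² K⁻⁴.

For two large parallel gray plates, q = σ(T₁⁴ − T₂⁴) / (1/ε₁ + 1/ε₂ − 1).
1/ε₁ + 1/ε₂ − 1 = 1/0.56 + 1/0.57 − 1 = 2.540.
T₁⁴ − T₂⁴ = 2.04×10^12 − 5.26×10^10 = 1.99×10^12 K⁴.
q = 5.67×10⁻⁸ × 1.99×10^12 / 2.540 = 44300 W/m².
Q = q·A = 44300 × 12 = 5.32×10^5 W.

Q ≈ 5.32×10^5 W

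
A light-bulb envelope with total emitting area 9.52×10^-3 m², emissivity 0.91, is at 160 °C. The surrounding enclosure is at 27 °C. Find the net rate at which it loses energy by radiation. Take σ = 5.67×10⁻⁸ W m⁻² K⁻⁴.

Convert: 160 °C = 433 K; 27 °C = 300 K.
Q = εσA(T⁴ − T_s⁴). T⁴ − T_s⁴ = (433)⁴ − (300)⁴ = 3.52×10^10 − 8.10×10^9 = 2.71×10^10 K⁴.
Q = 0.91 × 5.67×10⁻⁸ × 9.52×10^-3 × 2.71×10^10 = 13.3 W.

Q ≈ 13.3 W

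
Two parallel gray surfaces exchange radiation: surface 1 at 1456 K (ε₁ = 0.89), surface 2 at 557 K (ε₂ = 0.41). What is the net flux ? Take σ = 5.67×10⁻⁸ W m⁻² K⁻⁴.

q ≈ 97300 W/m²

For two large parallel gray plates, q = σ(T₁⁴ − T₂⁴) / (1/ε₁ + 1/ε₂ − 1).
1/ε₁ + 1/ε₂ − 1 = 1/0.89 + 1/0.41 − 1 = 2.563.
T₁⁴ − T₂⁴ = 4.49×10^12 − 9.63×10^10 = 4.40×10^12 K⁴.
q = 5.67×10⁻⁸ × 4.40×10^12 / 2.563 = 97300 W/m².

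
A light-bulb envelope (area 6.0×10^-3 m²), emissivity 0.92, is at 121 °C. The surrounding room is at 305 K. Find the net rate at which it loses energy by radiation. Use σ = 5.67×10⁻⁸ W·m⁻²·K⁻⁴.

Q ≈ 4.83 W

Convert: 121 °C = 394 K.
Q = εσA(T⁴ − T_s⁴). T⁴ − T_s⁴ = (394)⁴ − (305)⁴ = 2.41×10^10 − 8.65×10^9 = 1.54×10^10 K⁴.
Q = 0.92 × 5.67×10⁻⁸ × 6.00×10^-3 × 1.54×10^10 = 4.83 W.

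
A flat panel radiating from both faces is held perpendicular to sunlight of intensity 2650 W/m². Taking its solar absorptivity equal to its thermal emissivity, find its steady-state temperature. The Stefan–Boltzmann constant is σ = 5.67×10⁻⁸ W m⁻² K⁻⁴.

Absorbed flux αS = emitted flux 2εσT⁴ per unit area; with α = ε this gives T = (S/2σ)^(1/4).
T = (2650 / (2 × 5.67×10⁻⁸))^(1/4) = (2.34×10^10)^(1/4).
T = 391 K.

T ≈ 391 K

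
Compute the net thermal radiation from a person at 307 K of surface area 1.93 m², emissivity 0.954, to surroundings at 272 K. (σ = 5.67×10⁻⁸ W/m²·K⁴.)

Q = εσA(T⁴ − T_s⁴). T⁴ − T_s⁴ = (307)⁴ − (272)⁴ = 8.88×10^9 − 5.47×10^9 = 3.41×10^9 K⁴.
Q = 0.954 × 5.67×10⁻⁸ × 1.93 × 3.41×10^9 = 356 W.

Q ≈ 356 W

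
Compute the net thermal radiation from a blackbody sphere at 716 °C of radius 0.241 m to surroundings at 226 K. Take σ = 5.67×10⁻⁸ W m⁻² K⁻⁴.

Q ≈ 39500 W

A = 4πr² = 4π × (0.241)² = 0.730 m².
Convert: 716 °C = 989 K.
Q = σA(T⁴ − T_s⁴). T⁴ − T_s⁴ = (989)⁴ − (226)⁴ = 9.57×10^11 − 2.61×10^9 = 9.54×10^11 K⁴.
Q = 5.67×10⁻⁸ × 0.730 × 9.54×10^11 = 39500 W.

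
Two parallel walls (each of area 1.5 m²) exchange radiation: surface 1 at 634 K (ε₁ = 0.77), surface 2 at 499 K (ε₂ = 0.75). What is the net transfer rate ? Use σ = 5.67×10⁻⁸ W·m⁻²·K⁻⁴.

Q ≈ 5190 W

For two large parallel gray plates, q = σ(T₁⁴ − T₂⁴) / (1/ε₁ + 1/ε₂ − 1).
1/ε₁ + 1/ε₂ − 1 = 1/0.77 + 1/0.75 − 1 = 1.632.
T₁⁴ − T₂⁴ = 1.62×10^11 − 6.20×10^10 = 9.96×10^10 K⁴.
q = 5.67×10⁻⁸ × 9.96×10^10 / 1.632 = 3460 W/m².
Q = q·A = 3460 × 1.5 = 5190 W.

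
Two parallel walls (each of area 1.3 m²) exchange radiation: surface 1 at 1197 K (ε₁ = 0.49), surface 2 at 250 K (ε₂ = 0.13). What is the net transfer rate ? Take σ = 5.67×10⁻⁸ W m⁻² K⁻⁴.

For two large parallel gray plates, q = σ(T₁⁴ − T₂⁴) / (1/ε₁ + 1/ε₂ − 1).
1/ε₁ + 1/ε₂ − 1 = 1/0.49 + 1/0.13 − 1 = 8.733.
T₁⁴ − T₂⁴ = 2.05×10^12 − 3.91×10^9 = 2.05×10^12 K⁴.
q = 5.67×10⁻⁸ × 2.05×10^12 / 8.733 = 13300 W/m².
Q = q·A = 13300 × 1.3 = 17300 W.

Q ≈ 17300 W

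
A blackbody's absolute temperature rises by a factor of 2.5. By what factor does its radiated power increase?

P ∝ T⁴, so the power scales as (2.5)⁴ = 39.1.

factor ≈ 39.1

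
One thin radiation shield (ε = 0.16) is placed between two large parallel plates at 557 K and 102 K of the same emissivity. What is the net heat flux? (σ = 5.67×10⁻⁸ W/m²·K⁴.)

Each of the 2 gaps contributes resistance (2/ε − 1) = 2/0.16 − 1 = 11.50; total = 23.00.
q = σ(T₁⁴ − T₂⁴) / 23.00 = 5.67×10⁻⁸ × 9.61×10^10 / 23.00 = 237 W/m².

q ≈ 237 W/m²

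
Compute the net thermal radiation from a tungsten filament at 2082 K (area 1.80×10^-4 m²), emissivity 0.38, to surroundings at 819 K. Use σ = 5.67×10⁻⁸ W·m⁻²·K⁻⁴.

Q = εσA(T⁴ − T_s⁴). T⁴ − T_s⁴ = (2082)⁴ − (819)⁴ = 1.88×10^13 − 4.50×10^11 = 1.83×10^13 K⁴.
Q = 0.38 × 5.67×10⁻⁸ × 1.80×10^-4 × 1.83×10^13 = 71.1 W.

Q ≈ 71.1 W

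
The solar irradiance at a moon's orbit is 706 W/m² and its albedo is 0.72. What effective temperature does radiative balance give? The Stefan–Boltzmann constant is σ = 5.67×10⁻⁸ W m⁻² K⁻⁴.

Power absorbed = (1−a)S·πR²; power emitted = 4πR²σT⁴. Equating and cancelling πR²:
T = ((1−a)S / 4σ)^(1/4) = (198 / (4 × 5.67×10⁻⁸))^(1/4) = (8.72×10^8)^(1/4).
T = 172 K.

T ≈ 172 K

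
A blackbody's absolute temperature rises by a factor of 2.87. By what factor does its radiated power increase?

factor ≈ 67.8

P ∝ T⁴, so the power scales as (2.87)⁴ = 67.8.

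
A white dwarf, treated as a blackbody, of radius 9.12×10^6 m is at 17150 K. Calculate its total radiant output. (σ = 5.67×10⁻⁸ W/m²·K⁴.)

P ≈ 5.13×10^24 W

A = 4πr² = 4π × (9.12×10^6)² = 1.05×10^15 m².
P = σAT⁴ = 5.67×10⁻⁸ × 1.05×10^15 × (17150)⁴ = 5.67×10⁻⁸ × 1.05×10^15 × 8.65×10^16.
P = 5.13×10^24 W.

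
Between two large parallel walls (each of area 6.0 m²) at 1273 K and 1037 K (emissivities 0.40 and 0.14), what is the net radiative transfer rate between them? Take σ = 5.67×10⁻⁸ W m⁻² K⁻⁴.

Q ≈ 57900 W

For two large parallel gray plates, q = σ(T₁⁴ − T₂⁴) / (1/ε₁ + 1/ε₂ − 1).
1/ε₁ + 1/ε₂ − 1 = 1/0.40 + 1/0.14 − 1 = 8.643.
T₁⁴ − T₂⁴ = 2.63×10^12 − 1.16×10^12 = 1.47×10^12 K⁴.
q = 5.67×10⁻⁸ × 1.47×10^12 / 8.643 = 9640 W/m².
Q = q·A = 9640 × 6.0 = 57900 W.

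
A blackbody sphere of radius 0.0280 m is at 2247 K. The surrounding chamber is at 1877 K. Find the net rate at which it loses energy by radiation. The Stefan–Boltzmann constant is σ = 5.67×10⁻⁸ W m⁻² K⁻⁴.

Q ≈ 7310 W

A = 4πr² = 4π × (0.0280)² = 9.85×10^-3 m².
Q = σA(T⁴ − T_s⁴). T⁴ − T_s⁴ = (2247)⁴ − (1877)⁴ = 2.55×10^13 − 1.24×10^13 = 1.31×10^13 K⁴.
Q = 5.67×10⁻⁸ × 9.85×10^-3 × 1.31×10^13 = 7310 W.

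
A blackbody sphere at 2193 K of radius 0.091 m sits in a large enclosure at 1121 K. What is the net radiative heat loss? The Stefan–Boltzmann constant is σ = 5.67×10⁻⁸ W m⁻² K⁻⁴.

A = 4πr² = 4π × (0.091)² = 0.104 m².
Q = σA(T⁴ − T_s⁴). T⁴ − T_s⁴ = (2193)⁴ − (1121)⁴ = 2.31×10^13 − 1.58×10^12 = 2.15×10^13 K⁴.
Q = 5.67×10⁻⁸ × 0.104 × 2.15×10^13 = 1.27×10^5 W.

Q ≈ 1.27×10^5 W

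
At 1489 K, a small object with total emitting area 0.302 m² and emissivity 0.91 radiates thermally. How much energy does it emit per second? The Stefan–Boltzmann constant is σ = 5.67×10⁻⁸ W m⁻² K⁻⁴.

P ≈ 76600 W

P = εσAT⁴ = 0.91 × 5.67×10⁻⁸ × 0.302 × (1489)⁴ = 0.91 × 5.67×10⁻⁸ × 0.302 × 4.92×10^12.
P = 76600 W.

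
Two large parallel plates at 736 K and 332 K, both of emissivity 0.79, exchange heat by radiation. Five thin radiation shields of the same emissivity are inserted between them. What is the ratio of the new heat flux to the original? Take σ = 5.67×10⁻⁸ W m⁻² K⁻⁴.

With N identical shields there are N+1 = 6 gaps in series, each with the same radiative resistance, so the flux falls to 1/(N+1) of its unshielded value.

ratio ≈ 0.167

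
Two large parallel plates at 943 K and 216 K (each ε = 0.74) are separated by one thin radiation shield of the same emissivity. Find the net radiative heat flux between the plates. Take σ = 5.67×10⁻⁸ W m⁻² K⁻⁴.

Each of the 2 gaps contributes resistance (2/ε − 1) = 2/0.74 − 1 = 1.703; total = 3.405.
q = σ(T₁⁴ − T₂⁴) / 3.405 = 5.67×10⁻⁸ × 7.89×10^11 / 3.405 = 13100 W/m².

q ≈ 13100 W/m²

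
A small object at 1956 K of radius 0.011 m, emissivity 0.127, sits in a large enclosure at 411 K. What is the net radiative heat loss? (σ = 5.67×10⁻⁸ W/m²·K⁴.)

Q ≈ 160 W

A = 4πr² = 4π × (0.011)² = 1.52×10^-3 m².
Q = εσA(T⁴ − T_s⁴). T⁴ − T_s⁴ = (1956)⁴ − (411)⁴ = 1.46×10^13 − 2.85×10^10 = 1.46×10^13 K⁴.
Q = 0.127 × 5.67×10⁻⁸ × 1.52×10^-3 × 1.46×10^13 = 160 W.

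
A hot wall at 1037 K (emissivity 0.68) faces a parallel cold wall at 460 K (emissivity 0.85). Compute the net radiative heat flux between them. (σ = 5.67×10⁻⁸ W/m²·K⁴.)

q ≈ 38300 W/m²

For two large parallel gray plates, q = σ(T₁⁴ − T₂⁴) / (1/ε₁ + 1/ε₂ − 1).
1/ε₁ + 1/ε₂ − 1 = 1/0.68 + 1/0.85 − 1 = 1.647.
T₁⁴ − T₂⁴ = 1.16×10^12 − 4.48×10^10 = 1.11×10^12 K⁴.
q = 5.67×10⁻⁸ × 1.11×10^12 / 1.647 = 38300 W/m².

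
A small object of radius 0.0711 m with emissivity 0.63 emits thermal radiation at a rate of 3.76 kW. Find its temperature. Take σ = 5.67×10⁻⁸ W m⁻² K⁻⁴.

A = 4πr² = 4π × (0.0711)² = 0.0635 m².
From P = εσAT⁴, T = (P / εσA)^(1/4) = (3760 / (0.63 × 5.67×10⁻⁸ × 0.0635))^(1/4).
T = (1.66×10^12)^(1/4) = 1130 K.

T ≈ 1130 K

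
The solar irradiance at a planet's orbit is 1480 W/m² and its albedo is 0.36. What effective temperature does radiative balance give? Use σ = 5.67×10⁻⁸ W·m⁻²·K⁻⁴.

T ≈ 254 K

Power absorbed = (1−a)S·πR²; power emitted = 4πR²σT⁴. Equating and cancelling πR²:
T = ((1−a)S / 4σ)^(1/4) = (947 / (4 × 5.67×10⁻⁸))^(1/4) = (4.18×10^9)^(1/4).
T = 254 K.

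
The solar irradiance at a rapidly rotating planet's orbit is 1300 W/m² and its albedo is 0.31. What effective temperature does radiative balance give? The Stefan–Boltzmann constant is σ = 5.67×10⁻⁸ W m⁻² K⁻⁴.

Power absorbed = (1−a)S·πR²; power emitted = 4πR²σT⁴. Equating and cancelling πR²:
T = ((1−a)S / 4σ)^(1/4) = (897 / (4 × 5.67×10⁻⁸))^(1/4) = (3.96×10^9)^(1/4).
T = 251 K.

T ≈ 251 K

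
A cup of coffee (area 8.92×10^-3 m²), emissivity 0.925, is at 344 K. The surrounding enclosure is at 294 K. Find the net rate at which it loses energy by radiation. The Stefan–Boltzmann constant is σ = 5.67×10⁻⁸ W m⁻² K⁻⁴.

Q = εσA(T⁴ − T_s⁴). T⁴ − T_s⁴ = (344)⁴ − (294)⁴ = 1.40×10^10 − 7.47×10^9 = 6.53×10^9 K⁴.
Q = 0.925 × 5.67×10⁻⁸ × 8.92×10^-3 × 6.53×10^9 = 3.06 W.

Q ≈ 3.06 W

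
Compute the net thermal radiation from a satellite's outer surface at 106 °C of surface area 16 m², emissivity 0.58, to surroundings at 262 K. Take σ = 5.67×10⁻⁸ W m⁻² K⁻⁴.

Q ≈ 8380 W

Convert: 106 °C = 379 K.
Q = εσA(T⁴ − T_s⁴). T⁴ − T_s⁴ = (379)⁴ − (262)⁴ = 2.06×10^10 − 4.71×10^9 = 1.59×10^10 K⁴.
Q = 0.58 × 5.67×10⁻⁸ × 16.0 × 1.59×10^10 = 8380 W.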